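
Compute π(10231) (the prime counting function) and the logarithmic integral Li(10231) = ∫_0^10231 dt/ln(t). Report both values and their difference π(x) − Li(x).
π(10231) = 1254;  Li(10231) ≈ 1271.19;  π(x) − Li(x) ≈ -17.19.

Direct count of primes ≤ 10231 gives π(10231) = 1254. Numerical evaluation of the logarithmic integral gives Li(10231) ≈ 1271.19. The difference π(x) − Li(x) ≈ -17.19 is typically negative for small/moderate x (Li(x) overestimates), though Littlewood's theorem shows this sign changes infinitely often.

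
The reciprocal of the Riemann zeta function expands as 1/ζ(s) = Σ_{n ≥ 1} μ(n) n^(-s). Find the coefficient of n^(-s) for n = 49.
μ(49) = 0

Factor n = 49 = 7^2. μ(n) = 0 if any exponent ≥ 2 (not squarefree); otherwise μ(n) = (−1)^{ω(n)} where ω(n) is the number of distinct prime factors. Applying: μ(49) = 0.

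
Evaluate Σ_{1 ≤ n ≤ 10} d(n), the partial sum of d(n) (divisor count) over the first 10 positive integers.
Σ_{n ≤ 10} d(n) = 27

Compute d(n) for each 1 ≤ n ≤ 10: d(1) = 1, d(2) = 2, d(3) = 2, d(4) = 3, d(5) = 2, d(6) = 4, d(7) = 2, d(8) = 4, d(9) = 3, d(10) = 4. Summing all 10 values: 27. (Dirichlet's divisor formula: Σ_{n ≤ x} d(n) = x ln(x) + (2γ − 1) x + O(√x). For x = 10, the asymptotic estimate is ≈ 24.57.)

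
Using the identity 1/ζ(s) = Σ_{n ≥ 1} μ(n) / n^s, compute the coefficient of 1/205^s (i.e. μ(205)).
μ(205) = 1

Factor n = 205 = 5 · 41. μ(n) = 0 if any exponent ≥ 2 (not squarefree); otherwise μ(n) = (−1)^{ω(n)} where ω(n) is the number of distinct prime factors. Applying: μ(205) = 1.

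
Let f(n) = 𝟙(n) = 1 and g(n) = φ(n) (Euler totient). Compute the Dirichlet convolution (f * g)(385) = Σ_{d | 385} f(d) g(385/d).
(𝟙 * φ)(385) = 385

Divisors of 385: [1, 5, 7, 11, 35, 55, 77, 385]. For each d | 385:
  d = 1: 𝟙(1) · φ(385/1) = 1 · 240 = 240
  d = 5: 𝟙(5) · φ(385/5) = 1 · 60 = 60
  d = 7: 𝟙(7) · φ(385/7) = 1 · 40 = 40
  d = 11: 𝟙(11) · φ(385/11) = 1 · 24 = 24
  d = 35: 𝟙(35) · φ(385/35) = 1 · 10 = 10
  d = 55: 𝟙(55) · φ(385/55) = 1 · 6 = 6
  d = 77: 𝟙(77) · φ(385/77) = 1 · 4 = 4
  d = 385: 𝟙(385) · φ(385/385) = 1 · 1 = 1
Summing: (𝟙 * φ)(385) = 240 + 60 + 40 + 24 + 10 + 6 + 4 + 1 = 385.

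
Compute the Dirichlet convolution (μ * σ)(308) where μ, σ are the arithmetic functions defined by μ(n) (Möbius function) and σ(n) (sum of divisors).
(μ * σ)(308) = 308

Divisors of 308: [1, 2, 4, 7, 11, 14, 22, 28, 44, 77, 154, 308]. For each d | 308:
  d = 1: μ(1) · σ(308/1) = 1 · 672 = 672
  d = 2: μ(2) · σ(308/2) = -1 · 288 = -288
  d = 4: μ(4) · σ(308/4) = 0 · 96 = 0
  d = 7: μ(7) · σ(308/7) = -1 · 84 = -84
  d = 11: μ(11) · σ(308/11) = -1 · 56 = -56
  d = 14: μ(14) · σ(308/14) = 1 · 36 = 36
  d = 22: μ(22) · σ(308/22) = 1 · 24 = 24
  d = 28: μ(28) · σ(308/28) = 0 · 12 = 0
  d = 44: μ(44) · σ(308/44) = 0 · 8 = 0
  d = 77: μ(77) · σ(308/77) = 1 · 7 = 7
  d = 154: μ(154) · σ(308/154) = -1 · 3 = -3
  d = 308: μ(308) · σ(308/308) = 0 · 1 = 0
Summing: (μ * σ)(308) = 672 + -288 + 0 + -84 + -56 + 36 + 24 + 0 + 0 + 7 + -3 + 0 = 308.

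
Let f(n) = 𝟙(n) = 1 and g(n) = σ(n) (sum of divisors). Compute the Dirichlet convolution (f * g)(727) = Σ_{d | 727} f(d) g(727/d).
(𝟙 * σ)(727) = 729

Divisors of 727: [1, 727]. For each d | 727:
  d = 1: 𝟙(1) · σ(727/1) = 1 · 728 = 728
  d = 727: 𝟙(727) · σ(727/727) = 1 · 1 = 1
Summing: (𝟙 * σ)(727) = 728 + 1 = 729.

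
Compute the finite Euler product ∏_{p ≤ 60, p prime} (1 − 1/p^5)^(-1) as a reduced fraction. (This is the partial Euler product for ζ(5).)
∏ = 9783623293724966042755527767857913576946767245571173033197003580720982191908567341/9435202489615342986287959538462812822601440308319131731232692023968655443618693120

The primes p ≤ 60 are [2, 3, 5, 7, 11, 13, 17, 19, 23, 29, 31, 37, 41, 43, 47, 53, 59]. For each prime, (1 − 1/p^5)^(-1) = p^5 / (p^5 − 1). The product is (1 − 1/2^5)^(-1), (1 − 1/3^5)^(-1), (1 − 1/5^5)^(-1), (1 − 1/7^5)^(-1), (1 − 1/11^5)^(-1), (1 − 1/13^5)^(-1), (1 − 1/17^5)^(-1), (1 − 1/19^5)^(-1), (1 − 1/23^5)^(-1), (1 − 1/29^5)^(-1), (1 − 1/31^5)^(-1), (1 − 1/37^5)^(-1), (1 − 1/41^5)^(-1), (1 − 1/43^5)^(-1), (1 − 1/47^5)^(-1), (1 − 1/53^5)^(-1), (1 − 1/59^5)^(-1) = ∏ p^5 / (p^5 − 1) = 9783623293724966042755527767857913576946767245571173033197003580720982191908567341/9435202489615342986287959538462812822601440308319131731232692023968655443618693120.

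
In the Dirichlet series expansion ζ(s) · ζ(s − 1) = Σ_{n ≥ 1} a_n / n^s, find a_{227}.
σ(227) = 228

In the product (Σ m^0/m^s)(Σ k / k^s) = Σ (Σ_{d | n} d) / n^s, the coefficient of 1/n^s is σ(n) = Σ_{d | n} d. For n = 227, divisors are [1, 227]; summing: σ(227) = 228.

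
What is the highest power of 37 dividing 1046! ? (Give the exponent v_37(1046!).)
v_37(1046!) = 28

Legendre's formula: v_p(n!) = Σ_{k ≥ 1} ⌊n / p^k⌋. For p = 37, n = 1046, the terms are:
  ⌊1046/37^1⌋ = ⌊1046/37⌋ = 28
(the next term ⌊1046/37^2⌋ = 0, terminating the sum). Summing: v_37(1046!) = 28 = 28.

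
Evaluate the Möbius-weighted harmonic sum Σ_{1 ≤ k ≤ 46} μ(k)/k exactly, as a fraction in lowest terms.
Σ μ(k)/k = 10026981687881/13082761331670030

Values of μ(k) for 1 ≤ k ≤ 46: μ(1) = 1, μ(2) = -1, μ(3) = -1, μ(5) = -1, μ(6) = 1, μ(7) = -1, μ(10) = 1, μ(11) = -1, μ(13) = -1, μ(14) = 1, μ(15) = 1, μ(17) = -1, μ(19) = -1, μ(21) = 1, μ(22) = 1, μ(23) = -1, μ(26) = 1, μ(29) = -1, μ(30) = -1, μ(31) = -1, μ(33) = 1, μ(34) = 1, μ(35) = 1, μ(37) = -1, μ(38) = 1, μ(39) = 1, μ(41) = -1, μ(42) = -1, μ(43) = -1, μ(46) = 1, with μ = 0 on non-squarefree integers. Summing μ(k)/k for k where μ(k) ≠ 0 gives 10026981687881/13082761331670030 ≈ 0.0008. (PNT ⟺ this sum → 0 as n → ∞.)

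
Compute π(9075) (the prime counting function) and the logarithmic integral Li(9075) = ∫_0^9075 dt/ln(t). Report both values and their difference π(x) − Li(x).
π(9075) = 1127;  Li(9075) ≈ 1145.18;  π(x) − Li(x) ≈ -18.18.

Direct count of primes ≤ 9075 gives π(9075) = 1127. Numerical evaluation of the logarithmic integral gives Li(9075) ≈ 1145.18. The difference π(x) − Li(x) ≈ -18.18 is typically negative for small/moderate x (Li(x) overestimates), though Littlewood's theorem shows this sign changes infinitely often.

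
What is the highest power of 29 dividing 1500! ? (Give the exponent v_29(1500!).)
v_29(1500!) = 52

Legendre's formula: v_p(n!) = Σ_{k ≥ 1} ⌊n / p^k⌋. For p = 29, n = 1500, the terms are:
  ⌊1500/29^1⌋ = ⌊1500/29⌋ = 51
  ⌊1500/29^2⌋ = ⌊1500/841⌋ = 1
(the next term ⌊1500/29^3⌋ = 0, terminating the sum). Summing: v_29(1500!) = 51 + 1 = 52.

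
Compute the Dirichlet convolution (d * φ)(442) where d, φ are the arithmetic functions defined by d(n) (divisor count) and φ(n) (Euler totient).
(d * φ)(442) = 756

Divisors of 442: [1, 2, 13, 17, 26, 34, 221, 442]. For each d | 442:
  d = 1: d(1) · φ(442/1) = 1 · 192 = 192
  d = 2: d(2) · φ(442/2) = 2 · 192 = 384
  d = 13: d(13) · φ(442/13) = 2 · 16 = 32
  d = 17: d(17) · φ(442/17) = 2 · 12 = 24
  d = 26: d(26) · φ(442/26) = 4 · 16 = 64
  d = 34: d(34) · φ(442/34) = 4 · 12 = 48
  d = 221: d(221) · φ(442/221) = 4 · 1 = 4
  d = 442: d(442) · φ(442/442) = 8 · 1 = 8
Summing: (d * φ)(442) = 192 + 384 + 32 + 24 + 64 + 48 + 4 + 8 = 756.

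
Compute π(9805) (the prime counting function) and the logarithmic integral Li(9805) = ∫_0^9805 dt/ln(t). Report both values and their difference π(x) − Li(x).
π(9805) = 1209;  Li(9805) ≈ 1224.94;  π(x) − Li(x) ≈ -15.94.

Direct count of primes ≤ 9805 gives π(9805) = 1209. Numerical evaluation of the logarithmic integral gives Li(9805) ≈ 1224.94. The difference π(x) − Li(x) ≈ -15.94 is typically negative for small/moderate x (Li(x) overestimates), though Littlewood's theorem shows this sign changes infinitely often.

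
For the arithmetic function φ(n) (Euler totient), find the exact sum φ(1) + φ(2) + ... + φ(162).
Σ_{n ≤ 162} φ(n) = 7992

Compute φ(n) for each 1 ≤ n ≤ 162: φ(1) = 1, φ(2) = 1, φ(3) = 2, φ(4) = 2, φ(5) = 4, φ(6) = 2, φ(7) = 6, φ(8) = 4, φ(9) = 6, φ(10) = 4, φ(11) = 10, φ(12) = 4, φ(13) = 12, φ(14) = 6, φ(15) = 8, φ(16) = 8, φ(17) = 16, φ(18) = 6, φ(19) = 18, φ(20) = 8, φ(21) = 12, φ(22) = 10, φ(23) = 22, φ(24) = 8, φ(25) = 20, φ(26) = 12, φ(27) = 18, φ(28) = 12, φ(29) = 28, φ(30) = 8, φ(31) = 30, φ(32) = 16, φ(33) = 20, φ(34) = 16, φ(35) = 24, φ(36) = 12, φ(37) = 36, φ(38) = 18, φ(39) = 24, φ(40) = 16, φ(41) = 40, φ(42) = 12, φ(43) = 42, φ(44) = 20, φ(45) = 24, φ(46) = 22, φ(47) = 46, φ(48) = 16, φ(49) = 42, φ(50) = 20, φ(51) = 32, φ(52) = 24, φ(53) = 52, φ(54) = 18, φ(55) = 40, φ(56) = 24, φ(57) = 36, φ(58) = 28, φ(59) = 58, φ(60) = 16, φ(61) = 60, φ(62) = 30, φ(63) = 36, φ(64) = 32, φ(65) = 48, φ(66) = 20, φ(67) = 66, φ(68) = 32, φ(69) = 44, φ(70) = 24, φ(71) = 70, φ(72) = 24, φ(73) = 72, φ(74) = 36, φ(75) = 40, φ(76) = 36, φ(77) = 60, φ(78) = 24, φ(79) = 78, φ(80) = 32, φ(81) = 54, φ(82) = 40, φ(83) = 82, φ(84) = 24, φ(85) = 64, φ(86) = 42, φ(87) = 56, φ(88) = 40, φ(89) = 88, φ(90) = 24, φ(91) = 72, φ(92) = 44, φ(93) = 60, φ(94) = 46, φ(95) = 72, φ(96) = 32, φ(97) = 96, φ(98) = 42, φ(99) = 60, φ(100) = 40, φ(101) = 100, φ(102) = 32, φ(103) = 102, φ(104) = 48, φ(105) = 48, φ(106) = 52, φ(107) = 106, φ(108) = 36, φ(109) = 108, φ(110) = 40, φ(111) = 72, φ(112) = 48, φ(113) = 112, φ(114) = 36, φ(115) = 88, φ(116) = 56, φ(117) = 72, φ(118) = 58, φ(119) = 96, φ(120) = 32, φ(121) = 110, φ(122) = 60, φ(123) = 80, φ(124) = 60, φ(125) = 100, φ(126) = 36, φ(127) = 126, φ(128) = 64, φ(129) = 84, φ(130) = 48, φ(131) = 130, φ(132) = 40, φ(133) = 108, φ(134) = 66, φ(135) = 72, φ(136) = 64, φ(137) = 136, φ(138) = 44, φ(139) = 138, φ(140) = 48, φ(141) = 92, φ(142) = 70, φ(143) = 120, φ(144) = 48, φ(145) = 112, φ(146) = 72, φ(147) = 84, φ(148) = 72, φ(149) = 148, φ(150) = 40, φ(151) = 150, φ(152) = 72, φ(153) = 96, φ(154) = 60, φ(155) = 120, φ(156) = 48, φ(157) = 156, φ(158) = 78, φ(159) = 104, φ(160) = 64, φ(161) = 132, φ(162) = 54. Summing all 162 values: 7992. (Average order: Σ_{n ≤ x} φ(n) ~ (3/π²) x². For x = 162, (3/π²)·162² ≈ 7977.22.)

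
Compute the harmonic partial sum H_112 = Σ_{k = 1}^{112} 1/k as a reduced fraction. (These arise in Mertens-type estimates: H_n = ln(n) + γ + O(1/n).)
H_112 = 815184434573383335650686014939192934428778620497/153803387341307877636928566091115101174034840640

Direct summation: H_112 = 1 + 1/2 + ... + 1/112. The least common denominator is lcm(1, ..., 112) = 8459186303771933270031071135011330564571916235200; over this denominator the numerator is 8459186303771933270031071135011330564571916235200 + 4229593151885966635015535567505665282285958117600 + 2819728767923977756677023711670443521523972078400 + 2114796575942983317507767783752832641142979058800 + 1691837260754386654006214227002266112914383247040 + 1409864383961988878338511855835221760761986039200 + 1208455186253133324290153019287332937795988033600 + 1057398287971491658753883891876416320571489529400 + 939909589307992585559007903890147840507990692800 + 845918630377193327003107113501133056457191623520 + 769016936706539388184642830455575505870174203200 + 704932191980994439169255927917610880380993019600 + 650706638751687174617774702693179274197839710400 + 604227593126566662145076509643666468897994016800 + 563945753584795551335404742334088704304794415680 + 528699143985745829376941945938208160285744764700 + 497599194339525486472415949118313562621877425600 + 469954794653996292779503951945073920253995346400 + 445220331777470172106898480790070029714311380800 + 422959315188596663501553556750566528228595811760 + 402818395417711108096717673095777645931996011200 + 384508468353269694092321415227787752935087101600 + 367790708859649272610046571087449154981387662400 + 352466095990497219584627963958805440190496509800 + 338367452150877330801242845400453222582876649408 + 325353319375843587308887351346589637098919855200 + 313303196435997528519669301296715946835996897600 + 302113796563283331072538254821833234448997008400 + 291696079440411492070036935690045881536962628800 + 281972876792397775667702371167044352152397207840 + 272876977541030105484873262419720340792642459200 + 264349571992872914688470972969104080142872382350 + 256338978902179796061547610151858501956724734400 + 248799597169762743236207974559156781310938712800 + 241691037250626664858030603857466587559197606720 + 234977397326998146389751975972536960126997673200 + 228626656858700899190028949594900826069511249600 + 222610165888735086053449240395035014857155690400 + 216902212917229058205924900897726424732613236800 + 211479657594298331750776778375283264114297905880 + 206321617165169104147099295975886111331022347200 + 201409197708855554048358836547888822965998005600 + 196725262878417052791420258953751873594695726400 + 192254234176634847046160707613893876467543550800 + 187981917861598517111801580778029568101598138560 + 183895354429824636305023285543724577490693831200 + 179982687314296452553852577340666607756849281600 + 176233047995248609792313981979402720095248254900 + 172636455179019046327164717041047562542284004800 + 169183726075438665400621422700226611291438324704 + 165866398113175162157471983039437854207292475200 + 162676659687921793654443675673294818549459927600 + 159607288750413835283605115754930765369281438400 + 156651598217998764259834650648357973417998448800 + 153803387341307877636928566091115101174034840640 + 151056898281641665536269127410916617224498504200 + 148406777259156724035632826930023343238103793600 + 145848039720205746035018467845022940768481314400 + 143376039046981919831035103983242890924947732800 + 140986438396198887833851185583522176076198603920 + 138675185307736610984115920246087386304457643200 + 136438488770515052742436631209860170396321229600 + 134272798472570369365572557698592548643998670400 + 132174785996436457344235486484552040071436191175 + 130141327750337434923554940538635854839567942080 + 128169489451089898030773805075929250978362367200 + 126256511996596018955687628880766127829431585600 + 124399798584881371618103987279578390655469356400 + 122596902953216424203348857029149718327129220800 + 120845518625313332429015301928733293779598803360 + 119143469067210327746916494859314514993970651200 + 117488698663499073194875987986268480063498836600 + 115879264435231962603165358013853843350300222400 + 114313328429350449595014474797450413034755624800 + 112789150716959110267080948466817740860958883136 + 111305082944367543026724620197517507428577845200 + 109859562386648484026377547207939357981453457600 + 108451106458614529102962450448863212366306618400 + 107078307642682699620646470063434564108505268800 + 105739828797149165875388389187641632057148952940 + 104434398811999176173223100432238648945332299200 + 103160808582584552073549647987943055665511173600 + 101917907274360641807603266686883500777974894400 + 100704598854427777024179418273944411482999002800 + 99519838867905097294483189823662712524375485120 + 98362631439208526395710129476875936797347863200 + 97232026480137164023345645230015293845654209600 + 96127117088317423523080353806946938233771775400 + 95047037121032958090236754325970006343504676800 + 93990958930799258555900790389014784050799069280 + 92958091250241024945396386099025610599691387200 + 91947677214912318152511642771862288745346915600 + 90958992513676701828291087473240113597547486400 + 89991343657148226276926288670333303878424640800 + 89044066355494034421379696158014005942862276160 + 88116523997624304896156990989701360047624127450 + 87208106224452920309598671494962170768782641600 + 86318227589509523163582358520523781271142002400 + 85446326300726598687182536717286167318908244800 + 84591863037719332700310711350113305645719162352 + 83754319839326071980505654802092381827444715200 + 82933199056587581078735991519718927103646237600 + 82128022366717798738165739174867287034678798400 + 81338329843960896827221837836647409274729963800 + 80563679083542221619343534619155529186399202240 + 79803644375206917641802557877465382684640719200 + 79057815923102180093748328364591874435251553600 + 78325799108999382129917325324178986708999224400 + 77607213796072782293863037935883766647448772800 + 76901693670653938818464283045557550587017420320 + 76208885619566966396676316531633608689837083200 + 75528449140820832768134563705458308612249252100 = 44835143901536083460787730821655611393582824127335, so H_112 = 44835143901536083460787730821655611393582824127335/8459186303771933270031071135011330564571916235200; reducing by gcd(44835143901536083460787730821655611393582824127335, 8459186303771933270031071135011330564571916235200) = 55 gives 815184434573383335650686014939192934428778620497/153803387341307877636928566091115101174034840640 ≈ 5.30017. (The PNT-adjacent estimate ln(112) + γ ≈ 5.29571 matches within O(1/n).)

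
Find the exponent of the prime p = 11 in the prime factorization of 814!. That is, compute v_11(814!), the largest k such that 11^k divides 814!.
v_11(814!) = 80

Legendre's formula: v_p(n!) = Σ_{k ≥ 1} ⌊n / p^k⌋. For p = 11, n = 814, the terms are:
  ⌊814/11^1⌋ = ⌊814/11⌋ = 74
  ⌊814/11^2⌋ = ⌊814/121⌋ = 6
(the next term ⌊814/11^3⌋ = 0, terminating the sum). Summing: v_11(814!) = 74 + 6 = 80.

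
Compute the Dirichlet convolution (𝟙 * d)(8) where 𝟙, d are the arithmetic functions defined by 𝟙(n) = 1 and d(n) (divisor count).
(𝟙 * d)(8) = 10

Divisors of 8: [1, 2, 4, 8]. For each d | 8:
  d = 1: 𝟙(1) · d(8/1) = 1 · 4 = 4
  d = 2: 𝟙(2) · d(8/2) = 1 · 3 = 3
  d = 4: 𝟙(4) · d(8/4) = 1 · 2 = 2
  d = 8: 𝟙(8) · d(8/8) = 1 · 1 = 1
Summing: (𝟙 * d)(8) = 4 + 3 + 2 + 1 = 10.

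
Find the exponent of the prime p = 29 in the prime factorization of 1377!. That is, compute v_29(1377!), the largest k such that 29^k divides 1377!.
v_29(1377!) = 48

Legendre's formula: v_p(n!) = Σ_{k ≥ 1} ⌊n / p^k⌋. For p = 29, n = 1377, the terms are:
  ⌊1377/29^1⌋ = ⌊1377/29⌋ = 47
  ⌊1377/29^2⌋ = ⌊1377/841⌋ = 1
(the next term ⌊1377/29^3⌋ = 0, terminating the sum). Summing: v_29(1377!) = 47 + 1 = 48.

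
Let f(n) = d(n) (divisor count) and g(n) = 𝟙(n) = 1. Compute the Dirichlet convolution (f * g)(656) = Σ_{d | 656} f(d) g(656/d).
(d * 𝟙)(656) = 45

Divisors of 656: [1, 2, 4, 8, 16, 41, 82, 164, 328, 656]. For each d | 656:
  d = 1: d(1) · 𝟙(656/1) = 1 · 1 = 1
  d = 2: d(2) · 𝟙(656/2) = 2 · 1 = 2
  d = 4: d(4) · 𝟙(656/4) = 3 · 1 = 3
  d = 8: d(8) · 𝟙(656/8) = 4 · 1 = 4
  d = 16: d(16) · 𝟙(656/16) = 5 · 1 = 5
  d = 41: d(41) · 𝟙(656/41) = 2 · 1 = 2
  d = 82: d(82) · 𝟙(656/82) = 4 · 1 = 4
  d = 164: d(164) · 𝟙(656/164) = 6 · 1 = 6
  d = 328: d(328) · 𝟙(656/328) = 8 · 1 = 8
  d = 656: d(656) · 𝟙(656/656) = 10 · 1 = 10
Summing: (d * 𝟙)(656) = 1 + 2 + 3 + 4 + 5 + 2 + 4 + 6 + 8 + 10 = 45.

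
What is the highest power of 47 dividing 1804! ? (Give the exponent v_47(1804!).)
v_47(1804!) = 38

Legendre's formula: v_p(n!) = Σ_{k ≥ 1} ⌊n / p^k⌋. For p = 47, n = 1804, the terms are:
  ⌊1804/47^1⌋ = ⌊1804/47⌋ = 38
(the next term ⌊1804/47^2⌋ = 0, terminating the sum). Summing: v_47(1804!) = 38 = 38.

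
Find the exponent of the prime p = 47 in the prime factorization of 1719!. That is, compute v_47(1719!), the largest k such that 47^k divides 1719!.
v_47(1719!) = 36

Legendre's formula: v_p(n!) = Σ_{k ≥ 1} ⌊n / p^k⌋. For p = 47, n = 1719, the terms are:
  ⌊1719/47^1⌋ = ⌊1719/47⌋ = 36
(the next term ⌊1719/47^2⌋ = 0, terminating the sum). Summing: v_47(1719!) = 36 = 36.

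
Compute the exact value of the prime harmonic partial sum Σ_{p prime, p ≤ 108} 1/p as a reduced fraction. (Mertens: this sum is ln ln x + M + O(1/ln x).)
Σ 1/p = 4701017770207212913287900722730772880277689/2566376117594999414479597815340071648394470

π(108) = 28, so the primes ≤ 108 are [2, 3, 5, 7, 11, 13, 17, 19, 23, 29, 31, 37, 41, 43, 47, 53, 59, 61, 67, 71, 73, 79, 83, 89, 97, 101, 103, 107]. Summing 1/p over these primes: 4701017770207212913287900722730772880277689/2566376117594999414479597815340071648394470 ≈ 1.8318. Mertens estimate ln ln(108) + 0.2615 ≈ 1.8053.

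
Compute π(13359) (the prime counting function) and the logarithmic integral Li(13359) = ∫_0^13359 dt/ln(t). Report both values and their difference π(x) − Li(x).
π(13359) = 1585;  Li(13359) ≈ 1604.95;  π(x) − Li(x) ≈ -19.95.

Direct count of primes ≤ 13359 gives π(13359) = 1585. Numerical evaluation of the logarithmic integral gives Li(13359) ≈ 1604.95. The difference π(x) − Li(x) ≈ -19.95 is typically negative for small/moderate x (Li(x) overestimates), though Littlewood's theorem shows this sign changes infinitely often.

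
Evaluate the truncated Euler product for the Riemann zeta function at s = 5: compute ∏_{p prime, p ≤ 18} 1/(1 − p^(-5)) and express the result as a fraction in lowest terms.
∏ = 3618351187072042546125/3489494469487104326464

The primes p ≤ 18 are [2, 3, 5, 7, 11, 13, 17]. For each prime, (1 − 1/p^5)^(-1) = p^5 / (p^5 − 1). The product is (1 − 1/2^5)^(-1), (1 − 1/3^5)^(-1), (1 − 1/5^5)^(-1), (1 − 1/7^5)^(-1), (1 − 1/11^5)^(-1), (1 − 1/13^5)^(-1), (1 − 1/17^5)^(-1) = ∏ p^5 / (p^5 − 1) = 3618351187072042546125/3489494469487104326464.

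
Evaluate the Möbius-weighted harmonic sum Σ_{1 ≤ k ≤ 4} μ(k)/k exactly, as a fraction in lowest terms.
Σ μ(k)/k = 1/6

Values of μ(k) for 1 ≤ k ≤ 4: μ(1) = 1, μ(2) = -1, μ(3) = -1, with μ = 0 on non-squarefree integers. Summing μ(k)/k for k where μ(k) ≠ 0 gives 1/6 ≈ 0.1667. (PNT ⟺ this sum → 0 as n → ∞.)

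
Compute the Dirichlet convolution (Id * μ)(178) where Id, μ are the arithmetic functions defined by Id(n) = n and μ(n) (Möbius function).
(Id * μ)(178) = 88

Divisors of 178: [1, 2, 89, 178]. For each d | 178:
  d = 1: Id(1) · μ(178/1) = 1 · 1 = 1
  d = 2: Id(2) · μ(178/2) = 2 · -1 = -2
  d = 89: Id(89) · μ(178/89) = 89 · -1 = -89
  d = 178: Id(178) · μ(178/178) = 178 · 1 = 178
Summing: (Id * μ)(178) = 1 + -2 + -89 + 178 = 88.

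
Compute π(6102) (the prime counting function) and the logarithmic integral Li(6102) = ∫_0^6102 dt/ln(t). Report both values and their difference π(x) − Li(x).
π(6102) = 796;  Li(6102) ≈ 812.13;  π(x) − Li(x) ≈ -16.13.

Direct count of primes ≤ 6102 gives π(6102) = 796. Numerical evaluation of the logarithmic integral gives Li(6102) ≈ 812.13. The difference π(x) − Li(x) ≈ -16.13 is typically negative for small/moderate x (Li(x) overestimates), though Littlewood's theorem shows this sign changes infinitely often.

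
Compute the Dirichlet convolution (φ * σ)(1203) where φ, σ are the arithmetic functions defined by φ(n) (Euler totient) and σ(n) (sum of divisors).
(φ * σ)(1203) = 4812

Divisors of 1203: [1, 3, 401, 1203]. For each d | 1203:
  d = 1: φ(1) · σ(1203/1) = 1 · 1608 = 1608
  d = 3: φ(3) · σ(1203/3) = 2 · 402 = 804
  d = 401: φ(401) · σ(1203/401) = 400 · 4 = 1600
  d = 1203: φ(1203) · σ(1203/1203) = 800 · 1 = 800
Summing: (φ * σ)(1203) = 1608 + 804 + 1600 + 800 = 4812.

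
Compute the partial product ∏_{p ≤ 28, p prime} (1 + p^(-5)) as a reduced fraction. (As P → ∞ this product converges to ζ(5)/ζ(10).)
∏ = 2612085852729079932096672771072/2521568243390149185231442932125

The primes p ≤ 28 are [2, 3, 5, 7, 11, 13, 17, 19, 23]. For each, (1 + 1/p^5) = (p^5 + 1)/p^5. Multiplying these fractions over p ∈ [2, 3, 5, 7, 11, 13, 17, 19, 23] gives 2612085852729079932096672771072/2521568243390149185231442932125. (In the limit P → ∞ this tends to ζ(5)/ζ(10).)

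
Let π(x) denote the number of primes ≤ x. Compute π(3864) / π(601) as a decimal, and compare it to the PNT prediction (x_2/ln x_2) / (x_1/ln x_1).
π(3864)/π(601) = 536/110 ≈ 4.8727;  PNT prediction ≈ 4.9808.

π(601) = 110 and π(3864) = 536, so π(3864)/π(601) ≈ 4.8727. The PNT-predicted ratio is (3864/ln(3864)) / (601/ln(601)) ≈ 4.9808. The two agree to within a few percent, as expected.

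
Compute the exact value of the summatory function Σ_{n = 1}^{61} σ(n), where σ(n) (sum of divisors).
Σ_{n ≤ 61} σ(n) = 3076

Compute σ(n) for each 1 ≤ n ≤ 61: σ(1) = 1, σ(2) = 3, σ(3) = 4, σ(4) = 7, σ(5) = 6, σ(6) = 12, σ(7) = 8, σ(8) = 15, σ(9) = 13, σ(10) = 18, σ(11) = 12, σ(12) = 28, σ(13) = 14, σ(14) = 24, σ(15) = 24, σ(16) = 31, σ(17) = 18, σ(18) = 39, σ(19) = 20, σ(20) = 42, σ(21) = 32, σ(22) = 36, σ(23) = 24, σ(24) = 60, σ(25) = 31, σ(26) = 42, σ(27) = 40, σ(28) = 56, σ(29) = 30, σ(30) = 72, σ(31) = 32, σ(32) = 63, σ(33) = 48, σ(34) = 54, σ(35) = 48, σ(36) = 91, σ(37) = 38, σ(38) = 60, σ(39) = 56, σ(40) = 90, σ(41) = 42, σ(42) = 96, σ(43) = 44, σ(44) = 84, σ(45) = 78, σ(46) = 72, σ(47) = 48, σ(48) = 124, σ(49) = 57, σ(50) = 93, σ(51) = 72, σ(52) = 98, σ(53) = 54, σ(54) = 120, σ(55) = 72, σ(56) = 120, σ(57) = 80, σ(58) = 90, σ(59) = 60, σ(60) = 168, σ(61) = 62. Summing all 61 values: 3076. (Average order: Σ_{n ≤ x} σ(n) ~ (π²/12) x². For x = 61, (π²/12)·61² ≈ 3060.40.)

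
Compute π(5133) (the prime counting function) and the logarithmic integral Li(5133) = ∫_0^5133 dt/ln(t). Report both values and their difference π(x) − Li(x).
π(5133) = 685;  Li(5133) ≈ 699.87;  π(x) − Li(x) ≈ -14.87.

Direct count of primes ≤ 5133 gives π(5133) = 685. Numerical evaluation of the logarithmic integral gives Li(5133) ≈ 699.87. The difference π(x) − Li(x) ≈ -14.87 is typically negative for small/moderate x (Li(x) overestimates), though Littlewood's theorem shows this sign changes infinitely often.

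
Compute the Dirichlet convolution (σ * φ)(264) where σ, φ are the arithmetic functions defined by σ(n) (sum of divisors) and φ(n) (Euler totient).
(σ * φ)(264) = 4224

Divisors of 264: [1, 2, 3, 4, 6, 8, 11, 12, 22, 24, 33, 44, 66, 88, 132, 264]. For each d | 264:
  d = 1: σ(1) · φ(264/1) = 1 · 80 = 80
  d = 2: σ(2) · φ(264/2) = 3 · 40 = 120
  d = 3: σ(3) · φ(264/3) = 4 · 40 = 160
  d = 4: σ(4) · φ(264/4) = 7 · 20 = 140
  d = 6: σ(6) · φ(264/6) = 12 · 20 = 240
  d = 8: σ(8) · φ(264/8) = 15 · 20 = 300
  d = 11: σ(11) · φ(264/11) = 12 · 8 = 96
  d = 12: σ(12) · φ(264/12) = 28 · 10 = 280
  d = 22: σ(22) · φ(264/22) = 36 · 4 = 144
  d = 24: σ(24) · φ(264/24) = 60 · 10 = 600
  d = 33: σ(33) · φ(264/33) = 48 · 4 = 192
  d = 44: σ(44) · φ(264/44) = 84 · 2 = 168
  d = 66: σ(66) · φ(264/66) = 144 · 2 = 288
  d = 88: σ(88) · φ(264/88) = 180 · 2 = 360
  d = 132: σ(132) · φ(264/132) = 336 · 1 = 336
  d = 264: σ(264) · φ(264/264) = 720 · 1 = 720
Summing: (σ * φ)(264) = 80 + 120 + 160 + 140 + 240 + 300 + 96 + 280 + 144 + 600 + 192 + 168 + 288 + 360 + 336 + 720 = 4224.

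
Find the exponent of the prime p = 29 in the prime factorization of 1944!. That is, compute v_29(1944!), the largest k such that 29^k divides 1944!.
v_29(1944!) = 69

Legendre's formula: v_p(n!) = Σ_{k ≥ 1} ⌊n / p^k⌋. For p = 29, n = 1944, the terms are:
  ⌊1944/29^1⌋ = ⌊1944/29⌋ = 67
  ⌊1944/29^2⌋ = ⌊1944/841⌋ = 2
(the next term ⌊1944/29^3⌋ = 0, terminating the sum). Summing: v_29(1944!) = 67 + 2 = 69.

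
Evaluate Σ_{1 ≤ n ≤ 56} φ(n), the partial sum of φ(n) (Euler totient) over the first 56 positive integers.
Σ_{n ≤ 56} φ(n) = 964

Compute φ(n) for each 1 ≤ n ≤ 56: φ(1) = 1, φ(2) = 1, φ(3) = 2, φ(4) = 2, φ(5) = 4, φ(6) = 2, φ(7) = 6, φ(8) = 4, φ(9) = 6, φ(10) = 4, φ(11) = 10, φ(12) = 4, φ(13) = 12, φ(14) = 6, φ(15) = 8, φ(16) = 8, φ(17) = 16, φ(18) = 6, φ(19) = 18, φ(20) = 8, φ(21) = 12, φ(22) = 10, φ(23) = 22, φ(24) = 8, φ(25) = 20, φ(26) = 12, φ(27) = 18, φ(28) = 12, φ(29) = 28, φ(30) = 8, φ(31) = 30, φ(32) = 16, φ(33) = 20, φ(34) = 16, φ(35) = 24, φ(36) = 12, φ(37) = 36, φ(38) = 18, φ(39) = 24, φ(40) = 16, φ(41) = 40, φ(42) = 12, φ(43) = 42, φ(44) = 20, φ(45) = 24, φ(46) = 22, φ(47) = 46, φ(48) = 16, φ(49) = 42, φ(50) = 20, φ(51) = 32, φ(52) = 24, φ(53) = 52, φ(54) = 18, φ(55) = 40, φ(56) = 24. Summing all 56 values: 964. (Average order: Σ_{n ≤ x} φ(n) ~ (3/π²) x². For x = 56, (3/π²)·56² ≈ 953.23.)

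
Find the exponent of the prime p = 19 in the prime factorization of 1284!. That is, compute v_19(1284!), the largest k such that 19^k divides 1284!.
v_19(1284!) = 70

Legendre's formula: v_p(n!) = Σ_{k ≥ 1} ⌊n / p^k⌋. For p = 19, n = 1284, the terms are:
  ⌊1284/19^1⌋ = ⌊1284/19⌋ = 67
  ⌊1284/19^2⌋ = ⌊1284/361⌋ = 3
(the next term ⌊1284/19^3⌋ = 0, terminating the sum). Summing: v_19(1284!) = 67 + 3 = 70.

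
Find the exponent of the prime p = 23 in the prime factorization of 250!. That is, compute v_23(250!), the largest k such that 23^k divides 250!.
v_23(250!) = 10

Legendre's formula: v_p(n!) = Σ_{k ≥ 1} ⌊n / p^k⌋. For p = 23, n = 250, the terms are:
  ⌊250/23^1⌋ = ⌊250/23⌋ = 10
(the next term ⌊250/23^2⌋ = 0, terminating the sum). Summing: v_23(250!) = 10 = 10.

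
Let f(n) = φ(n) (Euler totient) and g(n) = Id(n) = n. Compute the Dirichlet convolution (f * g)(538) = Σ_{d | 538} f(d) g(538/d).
(φ * Id)(538) = 1611

Divisors of 538: [1, 2, 269, 538]. For each d | 538:
  d = 1: φ(1) · Id(538/1) = 1 · 538 = 538
  d = 2: φ(2) · Id(538/2) = 1 · 269 = 269
  d = 269: φ(269) · Id(538/269) = 268 · 2 = 536
  d = 538: φ(538) · Id(538/538) = 268 · 1 = 268
Summing: (φ * Id)(538) = 538 + 269 + 536 + 268 = 1611.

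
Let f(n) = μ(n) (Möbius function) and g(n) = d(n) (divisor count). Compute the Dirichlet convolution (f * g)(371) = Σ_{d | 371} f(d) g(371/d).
(μ * d)(371) = 1

Divisors of 371: [1, 7, 53, 371]. For each d | 371:
  d = 1: μ(1) · d(371/1) = 1 · 4 = 4
  d = 7: μ(7) · d(371/7) = -1 · 2 = -2
  d = 53: μ(53) · d(371/53) = -1 · 2 = -2
  d = 371: μ(371) · d(371/371) = 1 · 1 = 1
Summing: (μ * d)(371) = 4 + -2 + -2 + 1 = 1.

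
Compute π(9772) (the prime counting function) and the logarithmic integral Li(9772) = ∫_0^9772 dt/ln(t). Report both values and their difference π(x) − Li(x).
π(9772) = 1205;  Li(9772) ≈ 1221.35;  π(x) − Li(x) ≈ -16.35.

Direct count of primes ≤ 9772 gives π(9772) = 1205. Numerical evaluation of the logarithmic integral gives Li(9772) ≈ 1221.35. The difference π(x) − Li(x) ≈ -16.35 is typically negative for small/moderate x (Li(x) overestimates), though Littlewood's theorem shows this sign changes infinitely often.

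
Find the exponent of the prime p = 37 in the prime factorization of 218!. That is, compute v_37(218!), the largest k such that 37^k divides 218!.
v_37(218!) = 5

Legendre's formula: v_p(n!) = Σ_{k ≥ 1} ⌊n / p^k⌋. For p = 37, n = 218, the terms are:
  ⌊218/37^1⌋ = ⌊218/37⌋ = 5
(the next term ⌊218/37^2⌋ = 0, terminating the sum). Summing: v_37(218!) = 5 = 5.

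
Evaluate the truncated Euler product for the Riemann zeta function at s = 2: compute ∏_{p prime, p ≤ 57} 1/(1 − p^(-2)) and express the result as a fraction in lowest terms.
∏ = 35034630647548196605993834769/21373637931227167970033664000

The primes p ≤ 57 are [2, 3, 5, 7, 11, 13, 17, 19, 23, 29, 31, 37, 41, 43, 47, 53]. For each prime, (1 − 1/p^2)^(-1) = p^2 / (p^2 − 1). The product is (1 − 1/2^2)^(-1), (1 − 1/3^2)^(-1), (1 − 1/5^2)^(-1), (1 − 1/7^2)^(-1), (1 − 1/11^2)^(-1), (1 − 1/13^2)^(-1), (1 − 1/17^2)^(-1), (1 − 1/19^2)^(-1), (1 − 1/23^2)^(-1), (1 − 1/29^2)^(-1), (1 − 1/31^2)^(-1), (1 − 1/37^2)^(-1), (1 − 1/41^2)^(-1), (1 − 1/43^2)^(-1), (1 − 1/47^2)^(-1), (1 − 1/53^2)^(-1) = ∏ p^2 / (p^2 − 1) = 35034630647548196605993834769/21373637931227167970033664000.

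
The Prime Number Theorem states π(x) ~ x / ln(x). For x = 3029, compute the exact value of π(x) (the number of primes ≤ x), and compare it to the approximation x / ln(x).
π(3029) = 434;  x/ln(x) ≈ 377.87;  relative error ≈ 12.93%.

Directly count primes up to 3029: π(3029) = 434. The PNT approximation gives 3029/ln(3029) ≈ 3029/8.01599 ≈ 377.87. Relative error (π(x) − x/ln(x)) / π(x) ≈ 12.93%; the approximation is known to undercount slightly (Li(x) is a better estimate).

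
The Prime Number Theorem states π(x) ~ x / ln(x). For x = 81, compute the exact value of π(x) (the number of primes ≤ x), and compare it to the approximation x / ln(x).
π(81) = 22;  x/ln(x) ≈ 18.43;  relative error ≈ 16.22%.

Directly count primes up to 81: π(81) = 22. The PNT approximation gives 81/ln(81) ≈ 81/4.39445 ≈ 18.43. Relative error (π(x) − x/ln(x)) / π(x) ≈ 16.22%; the approximation is known to undercount slightly (Li(x) is a better estimate).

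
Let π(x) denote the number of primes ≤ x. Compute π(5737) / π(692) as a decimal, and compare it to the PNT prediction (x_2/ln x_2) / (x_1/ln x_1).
π(5737)/π(692) = 754/125 ≈ 6.0320;  PNT prediction ≈ 6.2644.

π(692) = 125 and π(5737) = 754, so π(5737)/π(692) ≈ 6.0320. The PNT-predicted ratio is (5737/ln(5737)) / (692/ln(692)) ≈ 6.2644. The two agree to within a few percent, as expected.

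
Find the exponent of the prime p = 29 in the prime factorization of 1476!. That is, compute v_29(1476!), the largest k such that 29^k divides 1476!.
v_29(1476!) = 51

Legendre's formula: v_p(n!) = Σ_{k ≥ 1} ⌊n / p^k⌋. For p = 29, n = 1476, the terms are:
  ⌊1476/29^1⌋ = ⌊1476/29⌋ = 50
  ⌊1476/29^2⌋ = ⌊1476/841⌋ = 1
(the next term ⌊1476/29^3⌋ = 0, terminating the sum). Summing: v_29(1476!) = 50 + 1 = 51.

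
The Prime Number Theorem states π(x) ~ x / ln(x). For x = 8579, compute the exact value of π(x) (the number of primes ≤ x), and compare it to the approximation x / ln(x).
π(8579) = 1068;  x/ln(x) ≈ 947.22;  relative error ≈ 11.31%.

Directly count primes up to 8579: π(8579) = 1068. The PNT approximation gives 8579/ln(8579) ≈ 8579/9.05707 ≈ 947.22. Relative error (π(x) − x/ln(x)) / π(x) ≈ 11.31%; the approximation is known to undercount slightly (Li(x) is a better estimate).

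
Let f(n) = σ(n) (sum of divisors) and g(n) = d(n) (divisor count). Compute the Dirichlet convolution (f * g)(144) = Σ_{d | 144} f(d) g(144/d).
(σ * d)(144) = 2376

Divisors of 144: [1, 2, 3, 4, 6, 8, 9, 12, 16, 18, 24, 36, 48, 72, 144]. For each d | 144:
  d = 1: σ(1) · d(144/1) = 1 · 15 = 15
  d = 2: σ(2) · d(144/2) = 3 · 12 = 36
  d = 3: σ(3) · d(144/3) = 4 · 10 = 40
  d = 4: σ(4) · d(144/4) = 7 · 9 = 63
  d = 6: σ(6) · d(144/6) = 12 · 8 = 96
  d = 8: σ(8) · d(144/8) = 15 · 6 = 90
  d = 9: σ(9) · d(144/9) = 13 · 5 = 65
  d = 12: σ(12) · d(144/12) = 28 · 6 = 168
  d = 16: σ(16) · d(144/16) = 31 · 3 = 93
  d = 18: σ(18) · d(144/18) = 39 · 4 = 156
  d = 24: σ(24) · d(144/24) = 60 · 4 = 240
  d = 36: σ(36) · d(144/36) = 91 · 3 = 273
  d = 48: σ(48) · d(144/48) = 124 · 2 = 248
  d = 72: σ(72) · d(144/72) = 195 · 2 = 390
  d = 144: σ(144) · d(144/144) = 403 · 1 = 403
Summing: (σ * d)(144) = 15 + 36 + 40 + 63 + 96 + 90 + 65 + 168 + 93 + 156 + 240 + 273 + 248 + 390 + 403 = 2376.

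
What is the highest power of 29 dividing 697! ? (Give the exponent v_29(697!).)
v_29(697!) = 24

Legendre's formula: v_p(n!) = Σ_{k ≥ 1} ⌊n / p^k⌋. For p = 29, n = 697, the terms are:
  ⌊697/29^1⌋ = ⌊697/29⌋ = 24
(the next term ⌊697/29^2⌋ = 0, terminating the sum). Summing: v_29(697!) = 24 = 24.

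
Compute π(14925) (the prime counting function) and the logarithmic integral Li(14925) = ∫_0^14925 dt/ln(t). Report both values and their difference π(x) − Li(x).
π(14925) = 1747;  Li(14925) ≈ 1768.82;  π(x) − Li(x) ≈ -21.82.

Direct count of primes ≤ 14925 gives π(14925) = 1747. Numerical evaluation of the logarithmic integral gives Li(14925) ≈ 1768.82. The difference π(x) − Li(x) ≈ -21.82 is typically negative for small/moderate x (Li(x) overestimates), though Littlewood's theorem shows this sign changes infinitely often.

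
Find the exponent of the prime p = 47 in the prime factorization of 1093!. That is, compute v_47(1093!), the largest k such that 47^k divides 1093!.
v_47(1093!) = 23

Legendre's formula: v_p(n!) = Σ_{k ≥ 1} ⌊n / p^k⌋. For p = 47, n = 1093, the terms are:
  ⌊1093/47^1⌋ = ⌊1093/47⌋ = 23
(the next term ⌊1093/47^2⌋ = 0, terminating the sum). Summing: v_47(1093!) = 23 = 23.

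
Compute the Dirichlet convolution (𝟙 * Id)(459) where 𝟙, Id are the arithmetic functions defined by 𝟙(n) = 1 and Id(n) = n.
(𝟙 * Id)(459) = 720

Divisors of 459: [1, 3, 9, 17, 27, 51, 153, 459]. For each d | 459:
  d = 1: 𝟙(1) · Id(459/1) = 1 · 459 = 459
  d = 3: 𝟙(3) · Id(459/3) = 1 · 153 = 153
  d = 9: 𝟙(9) · Id(459/9) = 1 · 51 = 51
  d = 17: 𝟙(17) · Id(459/17) = 1 · 27 = 27
  d = 27: 𝟙(27) · Id(459/27) = 1 · 17 = 17
  d = 51: 𝟙(51) · Id(459/51) = 1 · 9 = 9
  d = 153: 𝟙(153) · Id(459/153) = 1 · 3 = 3
  d = 459: 𝟙(459) · Id(459/459) = 1 · 1 = 1
Summing: (𝟙 * Id)(459) = 459 + 153 + 51 + 27 + 17 + 9 + 3 + 1 = 720.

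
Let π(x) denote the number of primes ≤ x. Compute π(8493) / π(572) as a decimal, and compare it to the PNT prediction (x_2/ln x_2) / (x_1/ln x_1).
π(8493)/π(572) = 1059/105 ≈ 10.0857;  PNT prediction ≈ 10.4202.

π(572) = 105 and π(8493) = 1059, so π(8493)/π(572) ≈ 10.0857. The PNT-predicted ratio is (8493/ln(8493)) / (572/ln(572)) ≈ 10.4202. The two agree to within a few percent, as expected.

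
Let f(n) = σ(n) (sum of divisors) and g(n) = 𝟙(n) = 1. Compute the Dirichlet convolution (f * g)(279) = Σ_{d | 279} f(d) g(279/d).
(σ * 𝟙)(279) = 594

Divisors of 279: [1, 3, 9, 31, 93, 279]. For each d | 279:
  d = 1: σ(1) · 𝟙(279/1) = 1 · 1 = 1
  d = 3: σ(3) · 𝟙(279/3) = 4 · 1 = 4
  d = 9: σ(9) · 𝟙(279/9) = 13 · 1 = 13
  d = 31: σ(31) · 𝟙(279/31) = 32 · 1 = 32
  d = 93: σ(93) · 𝟙(279/93) = 128 · 1 = 128
  d = 279: σ(279) · 𝟙(279/279) = 416 · 1 = 416
Summing: (σ * 𝟙)(279) = 1 + 4 + 13 + 32 + 128 + 416 = 594.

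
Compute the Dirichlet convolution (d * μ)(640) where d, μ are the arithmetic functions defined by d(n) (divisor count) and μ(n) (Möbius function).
(d * μ)(640) = 1

Divisors of 640: [1, 2, 4, 5, 8, 10, 16, 20, 32, 40, 64, 80, 128, 160, 320, 640]. For each d | 640:
  d = 1: d(1) · μ(640/1) = 1 · 0 = 0
  d = 2: d(2) · μ(640/2) = 2 · 0 = 0
  d = 4: d(4) · μ(640/4) = 3 · 0 = 0
  d = 5: d(5) · μ(640/5) = 2 · 0 = 0
  d = 8: d(8) · μ(640/8) = 4 · 0 = 0
  d = 10: d(10) · μ(640/10) = 4 · 0 = 0
  d = 16: d(16) · μ(640/16) = 5 · 0 = 0
  d = 20: d(20) · μ(640/20) = 6 · 0 = 0
  d = 32: d(32) · μ(640/32) = 6 · 0 = 0
  d = 40: d(40) · μ(640/40) = 8 · 0 = 0
  d = 64: d(64) · μ(640/64) = 7 · 1 = 7
  d = 80: d(80) · μ(640/80) = 10 · 0 = 0
  d = 128: d(128) · μ(640/128) = 8 · -1 = -8
  d = 160: d(160) · μ(640/160) = 12 · 0 = 0
  d = 320: d(320) · μ(640/320) = 14 · -1 = -14
  d = 640: d(640) · μ(640/640) = 16 · 1 = 16
Summing: (d * μ)(640) = 0 + 0 + 0 + 0 + 0 + 0 + 0 + 0 + 0 + 0 + 7 + 0 + -8 + 0 + -14 + 16 = 1.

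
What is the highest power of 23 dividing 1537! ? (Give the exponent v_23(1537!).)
v_23(1537!) = 68

Legendre's formula: v_p(n!) = Σ_{k ≥ 1} ⌊n / p^k⌋. For p = 23, n = 1537, the terms are:
  ⌊1537/23^1⌋ = ⌊1537/23⌋ = 66
  ⌊1537/23^2⌋ = ⌊1537/529⌋ = 2
(the next term ⌊1537/23^3⌋ = 0, terminating the sum). Summing: v_23(1537!) = 66 + 2 = 68.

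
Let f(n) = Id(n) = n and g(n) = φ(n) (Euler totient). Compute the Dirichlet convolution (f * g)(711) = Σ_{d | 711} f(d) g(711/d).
(Id * φ)(711) = 3297

Divisors of 711: [1, 3, 9, 79, 237, 711]. For each d | 711:
  d = 1: Id(1) · φ(711/1) = 1 · 468 = 468
  d = 3: Id(3) · φ(711/3) = 3 · 156 = 468
  d = 9: Id(9) · φ(711/9) = 9 · 78 = 702
  d = 79: Id(79) · φ(711/79) = 79 · 6 = 474
  d = 237: Id(237) · φ(711/237) = 237 · 2 = 474
  d = 711: Id(711) · φ(711/711) = 711 · 1 = 711
Summing: (Id * φ)(711) = 468 + 468 + 702 + 474 + 474 + 711 = 3297.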